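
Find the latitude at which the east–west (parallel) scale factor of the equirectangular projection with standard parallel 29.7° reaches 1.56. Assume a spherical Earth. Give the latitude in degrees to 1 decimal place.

56.2°

The equidistant cylindrical projection with φ₀ = 29.7° has h = 1 (meridians true) and k = cos φ₀ / cos φ along parallels.
k = cos φ₀ / cos φ = 1.56  ⇒  cos φ = cos 29.7° / 1.56 = 0.5568.
φ = arccos(0.5568) ≈ 56.2°.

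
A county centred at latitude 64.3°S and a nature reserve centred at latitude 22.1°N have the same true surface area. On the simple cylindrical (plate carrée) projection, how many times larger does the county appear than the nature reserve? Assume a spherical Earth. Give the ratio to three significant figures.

2.14

Plate carrée maps x = Rλ, y = Rφ. The meridian scale is h = 1 and the parallel scale is k = 1/cos φ = sec φ.
Areal scale at 64.3°: h·k = 1.000 × 2.306 = 2.306.
Areal scale at 22.1°: h·k = 1.000 × 1.079 = 1.079.
Ratio = 2.306/1.079 ≈ 2.14.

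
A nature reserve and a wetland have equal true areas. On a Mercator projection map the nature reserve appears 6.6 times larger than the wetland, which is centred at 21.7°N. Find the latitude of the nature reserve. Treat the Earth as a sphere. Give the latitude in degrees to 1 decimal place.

68.8°

Mercator areal scale is sec²φ, so apparent-area ratio = sec²φ₁ / sec²φ₂ = cos²φ₂ / cos²φ₁.
cos²φ₂ / cos²φ₁ = 6.6  ⇒  cos φ₁ = cos 21.7° / √6.6 = 0.9291/2.569 = 0.3617.
φ₁ = arccos(0.3617) ≈ 68.8°.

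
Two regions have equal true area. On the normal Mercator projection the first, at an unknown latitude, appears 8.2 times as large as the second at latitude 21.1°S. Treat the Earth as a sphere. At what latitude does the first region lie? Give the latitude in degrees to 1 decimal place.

On Mercator, (apparent₁)/(apparent₂) = sec²φ₁ / sec²φ₂ when true areas are equal.
cos²φ₂ / cos²φ₁ = 8.2  ⇒  cos φ₁ = cos 21.1° / √8.2 = 0.9330/2.864 = 0.3258.
φ₁ = arccos(0.3258) ≈ 71.0°.

71.0°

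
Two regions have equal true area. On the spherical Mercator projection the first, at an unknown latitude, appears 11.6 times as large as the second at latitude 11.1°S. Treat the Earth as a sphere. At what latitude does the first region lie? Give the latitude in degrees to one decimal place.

73.3°

For equal true areas on Mercator, apparent areas scale as sec²φ, so the ratio is cos²φ₂ / cos²φ₁.
cos²φ₂ / cos²φ₁ = 11.6  ⇒  cos φ₁ = cos 11.1° / √11.6 = 0.9813/3.406 = 0.2881.
φ₁ = arccos(0.2881) ≈ 73.3°.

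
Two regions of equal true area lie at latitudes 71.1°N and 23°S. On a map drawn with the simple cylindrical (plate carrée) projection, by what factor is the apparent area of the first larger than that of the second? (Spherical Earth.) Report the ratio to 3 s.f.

In the plate carrée (x = Rλ, y = Rφ), meridians are true-scale (h = 1) and parallels are stretched by k = sec φ.
Areal scale at 71.1°: h·k = 1.000 × 3.087 = 3.087.
Areal scale at 23°: h·k = 1.000 × 1.086 = 1.086.
Ratio = 3.087/1.086 ≈ 2.84.

2.84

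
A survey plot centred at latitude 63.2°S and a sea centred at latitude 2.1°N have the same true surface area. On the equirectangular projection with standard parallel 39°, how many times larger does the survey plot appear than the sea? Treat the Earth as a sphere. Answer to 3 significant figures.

The equidistant cylindrical projection with φ₀ = 39° has h = 1 (meridians true) and k = cos φ₀ / cos φ along parallels.
Areal scale at 63.2°: h·k = 1.000 × 1.724 = 1.724.
Areal scale at 2.1°: h·k = 1.000 × 0.7777 = 0.7777.
Ratio = 1.724/0.7777 ≈ 2.22.

2.22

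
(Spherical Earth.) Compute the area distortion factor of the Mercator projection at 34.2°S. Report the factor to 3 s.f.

The Mercator projection is conformal; its linear scale factor is the same in every direction and equals sec φ = 1/cos φ.
Areal scale = k² = sec²φ = 1/cos²(34.2°) = 1/0.8271² = 1.462.

1.46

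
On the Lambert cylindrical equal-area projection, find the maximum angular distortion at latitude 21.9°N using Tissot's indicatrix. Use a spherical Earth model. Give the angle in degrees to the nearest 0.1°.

The Lambert cylindrical equal-area projection is the cylindrical equal-area projection with its standard parallel at the equator (φ₀ = 0). For cylindrical equal-area with standard parallel φ₀, h = cos φ / cos φ₀ and k = cos φ₀ / cos φ, so h·k = 1.
At 21.9°: h = 0.9278, k = 1.078; principal scales a = 1.078, b = 0.9278.
sin(ω/2) = (a − b)/(a + b) = 0.1499/2.006 = 0.07476, so ω = 2 arcsin(0.07476) ≈ 8.6°.

8.6°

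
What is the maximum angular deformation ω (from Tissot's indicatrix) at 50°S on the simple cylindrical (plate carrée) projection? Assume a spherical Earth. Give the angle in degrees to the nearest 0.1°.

Plate carrée maps x = Rλ, y = Rφ. The meridian scale is h = 1 and the parallel scale is k = 1/cos φ = sec φ.
At 50°: h = 1.000, k = 1.556; principal scales a = 1.556, b = 1.000.
sin(ω/2) = (a − b)/(a + b) = 0.5557/2.556 = 0.2174, so ω = 2 arcsin(0.2174) ≈ 25.1°.

25.1°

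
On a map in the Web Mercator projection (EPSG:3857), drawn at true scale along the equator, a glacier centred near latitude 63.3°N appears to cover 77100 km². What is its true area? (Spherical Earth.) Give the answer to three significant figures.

15600 km²

Mercator is conformal, so the point scale is isotropic: h = k = sec φ = 1/cos φ.
Areal scale = k² = sec²φ = 1/cos²(63.3°) = 1/0.4493² = 4.953.
True area = apparent / (areal scale) = 77100 / 4.953 ≈ 15600 km².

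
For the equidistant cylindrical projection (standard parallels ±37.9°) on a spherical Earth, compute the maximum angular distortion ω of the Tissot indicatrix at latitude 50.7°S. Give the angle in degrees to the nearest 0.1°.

12.6°

In the equirectangular projection with standard parallel φ₀ = 37.9° (x = Rλ cos φ₀, y = Rφ), meridians are true-scale (h = 1) and the parallel scale is k = cos φ₀ / cos φ.
At 50.7°: h = 1.000, k = 1.246; principal scales a = 1.246, b = 1.000.
sin(ω/2) = (a − b)/(a + b) = 0.2458/2.246 = 0.1095, so ω = 2 arcsin(0.1095) ≈ 12.6°.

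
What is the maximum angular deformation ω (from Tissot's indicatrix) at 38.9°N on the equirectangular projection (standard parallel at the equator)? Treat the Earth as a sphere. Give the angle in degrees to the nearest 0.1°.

14.3°

Plate carrée maps x = Rλ, y = Rφ. The meridian scale is h = 1 and the parallel scale is k = 1/cos φ = sec φ.
At 38.9°: h = 1.000, k = 1.285; principal scales a = 1.285, b = 1.000.
sin(ω/2) = (a − b)/(a + b) = 0.2849/2.285 = 0.1247, so ω = 2 arcsin(0.1247) ≈ 14.3°.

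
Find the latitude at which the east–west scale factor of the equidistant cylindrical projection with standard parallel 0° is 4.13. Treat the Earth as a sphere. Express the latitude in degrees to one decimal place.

Plate carrée: h = 1, k = sec φ along parallels.
sec φ = 4.13  ⇒  cos φ = 0.2421  ⇒  φ ≈ 76.0°.

76.0°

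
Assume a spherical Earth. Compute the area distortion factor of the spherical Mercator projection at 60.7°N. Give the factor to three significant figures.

4.18

For Mercator, h = k = sec φ (a conformal cylindrical projection has a single point scale, 1/cos φ).
Areal scale = k² = sec²φ = 1/cos²(60.7°) = 1/0.4894² = 4.175.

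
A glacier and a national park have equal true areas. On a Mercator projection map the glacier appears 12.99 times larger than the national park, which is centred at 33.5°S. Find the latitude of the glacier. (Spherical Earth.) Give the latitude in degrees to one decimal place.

For equal true areas on Mercator, apparent areas scale as sec²φ, so the ratio is cos²φ₂ / cos²φ₁.
cos²φ₂ / cos²φ₁ = 12.99  ⇒  cos φ₁ = cos 33.5° / √12.99 = 0.8339/3.604 = 0.2314.
φ₁ = arccos(0.2314) ≈ 76.6°.

76.6°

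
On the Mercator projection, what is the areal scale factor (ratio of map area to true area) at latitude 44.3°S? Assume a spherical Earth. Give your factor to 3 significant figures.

1.95

For Mercator, h = k = sec φ (a conformal cylindrical projection has a single point scale, 1/cos φ).
Areal scale = k² = sec²φ = 1/cos²(44.3°) = 1/0.7157² = 1.952.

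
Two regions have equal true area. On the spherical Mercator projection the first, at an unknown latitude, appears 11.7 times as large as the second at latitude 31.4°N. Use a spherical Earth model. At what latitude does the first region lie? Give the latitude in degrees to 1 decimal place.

On Mercator, (apparent₁)/(apparent₂) = sec²φ₁ / sec²φ₂ when true areas are equal.
cos²φ₂ / cos²φ₁ = 11.7  ⇒  cos φ₁ = cos 31.4° / √11.7 = 0.8536/3.421 = 0.2495.
φ₁ = arccos(0.2495) ≈ 75.5°.

75.5°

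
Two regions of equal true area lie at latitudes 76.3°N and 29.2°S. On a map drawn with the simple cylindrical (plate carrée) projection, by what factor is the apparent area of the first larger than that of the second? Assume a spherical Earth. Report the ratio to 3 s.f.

3.69

In the plate carrée (x = Rλ, y = Rφ), meridians are true-scale (h = 1) and parallels are stretched by k = sec φ.
Areal scale at 76.3°: h·k = 1.000 × 4.222 = 4.222.
Areal scale at 29.2°: h·k = 1.000 × 1.146 = 1.146.
Ratio = 4.222/1.146 ≈ 3.69.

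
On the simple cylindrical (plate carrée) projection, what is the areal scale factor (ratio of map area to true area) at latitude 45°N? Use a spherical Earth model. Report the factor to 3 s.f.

1.41

Plate carrée maps x = Rλ, y = Rφ. The meridian scale is h = 1 and the parallel scale is k = 1/cos φ = sec φ.
Areal scale = h·k = 1 × sec φ; at 45°, h = 1.000, k = 1.414, so h·k = 1.414.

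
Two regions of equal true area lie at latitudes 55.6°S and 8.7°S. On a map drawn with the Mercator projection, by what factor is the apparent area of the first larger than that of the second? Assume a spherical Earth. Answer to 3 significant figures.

3.06

On Mercator, area is exaggerated by sec²φ = 1/cos²φ.
At 55.6°: sec²(55.6°) = 1/0.5650² = 3.133.
At 8.7°: sec²(8.7°) = 1/0.9885² = 1.023.
Ratio = 3.133/1.023 = cos²(8.7°)/cos²(55.6°) ≈ 3.06.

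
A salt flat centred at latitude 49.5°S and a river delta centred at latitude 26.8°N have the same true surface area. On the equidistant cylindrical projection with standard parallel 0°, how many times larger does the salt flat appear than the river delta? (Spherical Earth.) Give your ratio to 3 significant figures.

For the equirectangular projection with φ₀ = 0 (plate carrée), h = 1 along meridians and k = sec φ along parallels.
Areal scale at 49.5°: h·k = 1.000 × 1.540 = 1.540.
Areal scale at 26.8°: h·k = 1.000 × 1.120 = 1.120.
Ratio = 1.540/1.120 ≈ 1.37.

1.37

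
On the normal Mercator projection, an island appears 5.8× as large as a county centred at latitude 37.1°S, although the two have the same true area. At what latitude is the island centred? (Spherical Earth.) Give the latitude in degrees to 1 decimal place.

On Mercator, (apparent₁)/(apparent₂) = sec²φ₁ / sec²φ₂ when true areas are equal.
cos²φ₂ / cos²φ₁ = 5.8  ⇒  cos φ₁ = cos 37.1° / √5.8 = 0.7976/2.408 = 0.3312.
φ₁ = arccos(0.3312) ≈ 70.7°.

70.7°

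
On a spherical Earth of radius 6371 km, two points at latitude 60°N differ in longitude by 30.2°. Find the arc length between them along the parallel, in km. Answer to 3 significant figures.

Arc length along a parallel = R cos φ · Δλ (with Δλ in radians).
= 6371 × cos 60° × (30.2° × π/180) = 6371 × 0.5000 × 0.5271 ≈ 1680 km.

1680 km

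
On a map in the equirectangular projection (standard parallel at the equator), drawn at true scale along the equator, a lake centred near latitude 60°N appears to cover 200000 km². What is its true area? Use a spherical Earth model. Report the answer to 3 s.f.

100000 km²

For the equirectangular projection with φ₀ = 0 (plate carrée), h = 1 along meridians and k = sec φ along parallels.
Areal scale = h·k = 1 × sec φ; at 60°, h = 1.000, k = 2.000, so h·k = 2.000.
True area = apparent / (areal scale) = 200000 / 2.000 ≈ 100000 km².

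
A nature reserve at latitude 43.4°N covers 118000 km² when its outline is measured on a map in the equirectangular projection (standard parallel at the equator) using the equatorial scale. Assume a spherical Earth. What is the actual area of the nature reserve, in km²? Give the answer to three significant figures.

85700 km²

For the equirectangular projection with φ₀ = 0 (plate carrée), h = 1 along meridians and k = sec φ along parallels.
Areal scale = h·k = 1 × sec φ; at 43.4°, h = 1.000, k = 1.376, so h·k = 1.376.
True area = apparent / (areal scale) = 118000 / 1.376 ≈ 85700 km².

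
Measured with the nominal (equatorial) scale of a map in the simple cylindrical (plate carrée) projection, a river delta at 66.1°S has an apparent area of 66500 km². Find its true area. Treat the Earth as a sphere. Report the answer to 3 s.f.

26900 km²

For the equirectangular projection with φ₀ = 0 (plate carrée), h = 1 along meridians and k = sec φ along parallels.
Areal scale = h·k = 1 × sec φ; at 66.1°, h = 1.000, k = 2.468, so h·k = 2.468.
True area = apparent / (areal scale) = 66500 / 2.468 ≈ 26900 km².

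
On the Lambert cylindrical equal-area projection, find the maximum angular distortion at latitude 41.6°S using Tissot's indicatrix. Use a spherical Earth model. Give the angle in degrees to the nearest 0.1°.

The Lambert cylindrical equal-area projection is the cylindrical equal-area projection with its standard parallel at the equator (φ₀ = 0). Cylindrical equal-area (φ₀ = 0°): h = cos φ / cos 0° along meridians, k = cos 0° / cos φ along parallels; h·k = 1.
At 41.6°: h = 0.7478, k = 1.337; principal scales a = 1.337, b = 0.7478.
sin(ω/2) = (a − b)/(a + b) = 0.5895/2.085 = 0.2827, so ω = 2 arcsin(0.2827) ≈ 32.8°.

32.8°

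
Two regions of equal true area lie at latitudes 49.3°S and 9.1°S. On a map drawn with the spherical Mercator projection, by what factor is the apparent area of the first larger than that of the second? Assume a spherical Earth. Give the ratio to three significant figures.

Mercator areal scale is sec²φ.
At 49.3°: sec²(49.3°) = 1/0.6521² = 2.352.
At 9.1°: sec²(9.1°) = 1/0.9874² = 1.026.
Ratio = 2.352/1.026 = cos²(9.1°)/cos²(49.3°) ≈ 2.29.

2.29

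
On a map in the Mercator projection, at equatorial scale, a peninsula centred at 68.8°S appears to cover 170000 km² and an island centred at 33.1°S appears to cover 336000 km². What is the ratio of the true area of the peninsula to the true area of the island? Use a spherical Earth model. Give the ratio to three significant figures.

Since Mercator area scale is 1/cos²φ, the true area equals the apparent area multiplied by cos²φ.
True area of peninsula: 170000 × cos²(68.8°) = 170000 × 0.1308 = 22230 km².
True area of island: 336000 × cos²(33.1°) = 336000 × 0.7018 = 235800 km².
Ratio = 22230 / 235800 ≈ 0.0943.

0.0943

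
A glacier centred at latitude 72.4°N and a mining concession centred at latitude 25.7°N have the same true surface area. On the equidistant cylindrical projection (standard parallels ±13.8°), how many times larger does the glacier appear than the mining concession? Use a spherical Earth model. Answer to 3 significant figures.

With standard parallel φ₀ = 13.8°, the equirectangular projection gives x = Rλ cos φ₀, y = Rφ, so h = 1 and k = cos 13.8° / cos φ.
Areal scale at 72.4°: h·k = 1.000 × 3.212 = 3.212.
Areal scale at 25.7°: h·k = 1.000 × 1.078 = 1.078.
Ratio = 3.212/1.078 ≈ 2.98.

2.98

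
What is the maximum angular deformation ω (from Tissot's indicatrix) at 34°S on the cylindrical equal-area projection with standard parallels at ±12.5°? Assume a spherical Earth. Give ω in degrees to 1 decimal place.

For cylindrical equal-area with standard parallel φ₀, h = cos φ / cos φ₀ and k = cos φ₀ / cos φ, so h·k = 1.
At 34°: h = 0.8492, k = 1.178; principal scales a = 1.178, b = 0.8492.
sin(ω/2) = (a − b)/(a + b) = 0.3285/2.027 = 0.1621, so ω = 2 arcsin(0.1621) ≈ 18.7°.

18.7°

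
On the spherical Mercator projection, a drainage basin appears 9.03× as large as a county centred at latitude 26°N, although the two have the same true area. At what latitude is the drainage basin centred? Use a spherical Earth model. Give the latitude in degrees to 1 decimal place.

Mercator areal scale is sec²φ, so apparent-area ratio = sec²φ₁ / sec²φ₂ = cos²φ₂ / cos²φ₁.
cos²φ₂ / cos²φ₁ = 9.03  ⇒  cos φ₁ = cos 26° / √9.03 = 0.8988/3.005 = 0.2991.
φ₁ = arccos(0.2991) ≈ 72.6°.

72.6°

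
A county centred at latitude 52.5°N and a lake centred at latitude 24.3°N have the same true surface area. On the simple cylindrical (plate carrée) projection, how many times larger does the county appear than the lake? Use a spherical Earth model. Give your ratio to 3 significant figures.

Plate carrée maps x = Rλ, y = Rφ. The meridian scale is h = 1 and the parallel scale is k = 1/cos φ = sec φ.
Areal scale at 52.5°: h·k = 1.000 × 1.643 = 1.643.
Areal scale at 24.3°: h·k = 1.000 × 1.097 = 1.097.
Ratio = 1.643/1.097 ≈ 1.50.

1.50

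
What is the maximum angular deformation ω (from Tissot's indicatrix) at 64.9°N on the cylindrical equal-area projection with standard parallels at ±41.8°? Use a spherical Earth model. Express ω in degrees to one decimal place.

A cylindrical equal-area projection with standard parallel φ₀ has meridian scale h = cos φ / cos φ₀ and parallel scale k = cos φ₀ / cos φ (so areas are preserved, h·k = 1).
At 64.9°: h = 0.5690, k = 1.757; principal scales a = 1.757, b = 0.5690.
sin(ω/2) = (a − b)/(a + b) = 1.188/2.326 = 0.5108, so ω = 2 arcsin(0.5108) ≈ 61.4°.

61.4°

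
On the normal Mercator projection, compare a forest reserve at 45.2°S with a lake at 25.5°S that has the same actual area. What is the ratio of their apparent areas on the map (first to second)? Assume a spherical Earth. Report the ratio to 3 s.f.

On Mercator, area is exaggerated by sec²φ = 1/cos²φ.
At 45.2°: sec²(45.2°) = 1/0.7046² = 2.014.
At 25.5°: sec²(25.5°) = 1/0.9026² = 1.228.
Ratio = 2.014/1.228 = cos²(25.5°)/cos²(45.2°) ≈ 1.64.

1.64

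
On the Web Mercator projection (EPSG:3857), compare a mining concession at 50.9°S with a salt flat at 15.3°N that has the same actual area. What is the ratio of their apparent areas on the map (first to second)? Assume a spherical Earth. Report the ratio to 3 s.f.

2.34

On Mercator, area is exaggerated by sec²φ = 1/cos²φ.
At 50.9°: sec²(50.9°) = 1/0.6307² = 2.514.
At 15.3°: sec²(15.3°) = 1/0.9646² = 1.075.
Ratio = 2.514/1.075 = cos²(15.3°)/cos²(50.9°) ≈ 2.34.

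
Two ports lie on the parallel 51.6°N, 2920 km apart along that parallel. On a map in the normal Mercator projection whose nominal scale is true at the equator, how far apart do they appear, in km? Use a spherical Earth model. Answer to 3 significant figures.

4700 km

The Mercator projection is conformal; its linear scale factor is the same in every direction and equals sec φ = 1/cos φ.
Along the parallel, k = sec 51.6° = 1/0.6211 = 1.610.
Map distance = 2920 × 1.610 ≈ 4700 km.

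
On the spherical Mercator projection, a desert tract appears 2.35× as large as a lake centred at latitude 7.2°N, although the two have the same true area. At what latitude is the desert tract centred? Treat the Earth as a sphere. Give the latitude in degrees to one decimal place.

49.7°

For equal true areas on Mercator, apparent areas scale as sec²φ, so the ratio is cos²φ₂ / cos²φ₁.
cos²φ₂ / cos²φ₁ = 2.35  ⇒  cos φ₁ = cos 7.2° / √2.35 = 0.9921/1.533 = 0.6472.
φ₁ = arccos(0.6472) ≈ 49.7°.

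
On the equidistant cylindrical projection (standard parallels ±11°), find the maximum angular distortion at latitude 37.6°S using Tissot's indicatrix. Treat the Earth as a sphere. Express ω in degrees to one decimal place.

12.3°

The equidistant cylindrical projection with φ₀ = 11° has h = 1 (meridians true) and k = cos φ₀ / cos φ along parallels.
At 37.6°: h = 1.000, k = 1.239; principal scales a = 1.239, b = 1.000.
sin(ω/2) = (a − b)/(a + b) = 0.2390/2.239 = 0.1067, so ω = 2 arcsin(0.1067) ≈ 12.3°.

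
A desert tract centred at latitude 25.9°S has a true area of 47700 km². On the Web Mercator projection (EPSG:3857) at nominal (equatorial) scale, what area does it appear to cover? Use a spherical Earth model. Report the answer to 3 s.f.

58900 km²

The Mercator projection is conformal; its linear scale factor is the same in every direction and equals sec φ = 1/cos φ.
Areal scale = k² = sec²φ = 1/cos²(25.9°) = 1/0.8996² = 1.236.
Apparent area = 47700 × 1.236 ≈ 58900 km².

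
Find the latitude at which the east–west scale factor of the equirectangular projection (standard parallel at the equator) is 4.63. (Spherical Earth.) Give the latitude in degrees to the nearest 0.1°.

Plate carrée: h = 1, k = sec φ along parallels.
sec φ = 4.63  ⇒  cos φ = 0.2160  ⇒  φ ≈ 77.5°.

77.5°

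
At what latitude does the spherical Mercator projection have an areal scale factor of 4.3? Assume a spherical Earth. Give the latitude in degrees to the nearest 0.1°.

Mercator areal scale is sec²φ.
sec²φ = 4.3  ⇒  cos²φ = 0.2326  ⇒  cos φ = 0.4822.
φ = arccos(0.4822) ≈ 61.2°.

61.2°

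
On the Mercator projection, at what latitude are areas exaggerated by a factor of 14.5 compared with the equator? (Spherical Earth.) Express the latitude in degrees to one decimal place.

Mercator areal scale is sec²φ.
sec²φ = 14.5  ⇒  cos²φ = 0.06897  ⇒  cos φ = 0.2626.
φ = arccos(0.2626) ≈ 74.8°.

74.8°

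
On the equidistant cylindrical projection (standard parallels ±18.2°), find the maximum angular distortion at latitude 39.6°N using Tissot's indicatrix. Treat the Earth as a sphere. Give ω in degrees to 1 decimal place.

12.0°

The equidistant cylindrical projection with φ₀ = 18.2° has h = 1 (meridians true) and k = cos φ₀ / cos φ along parallels.
At 39.6°: h = 1.000, k = 1.233; principal scales a = 1.233, b = 1.000.
sin(ω/2) = (a − b)/(a + b) = 0.2329/2.233 = 0.1043, so ω = 2 arcsin(0.1043) ≈ 12.0°.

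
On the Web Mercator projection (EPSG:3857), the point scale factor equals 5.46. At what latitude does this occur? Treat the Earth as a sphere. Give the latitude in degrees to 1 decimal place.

79.4°

Mercator scale is k = sec φ = 1/cos φ.
1/cos φ = 5.46  ⇒  cos φ = 0.1832  ⇒  φ = arccos(0.1832) ≈ 79.4°.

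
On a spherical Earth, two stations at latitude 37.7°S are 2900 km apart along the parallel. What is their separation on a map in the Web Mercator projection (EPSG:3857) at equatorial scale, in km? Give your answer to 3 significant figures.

3670 km

For Mercator, h = k = sec φ (a conformal cylindrical projection has a single point scale, 1/cos φ).
Along the parallel, k = sec 37.7° = 1/0.7912 = 1.264.
Map distance = 2900 × 1.264 ≈ 3670 km.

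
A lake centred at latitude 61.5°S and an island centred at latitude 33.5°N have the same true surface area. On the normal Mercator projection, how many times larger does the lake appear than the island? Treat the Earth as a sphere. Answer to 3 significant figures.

On Mercator, area is exaggerated by sec²φ = 1/cos²φ.
At 61.5°: sec²(61.5°) = 1/0.4772² = 4.392.
At 33.5°: sec²(33.5°) = 1/0.8339² = 1.438.
Ratio = 4.392/1.438 = cos²(33.5°)/cos²(61.5°) ≈ 3.05.

3.05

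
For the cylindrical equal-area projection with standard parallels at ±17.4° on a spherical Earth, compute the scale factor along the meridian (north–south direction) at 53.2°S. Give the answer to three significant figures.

A cylindrical equal-area projection with standard parallel φ₀ has meridian scale h = cos φ / cos φ₀ and parallel scale k = cos φ₀ / cos φ (so areas are preserved, h·k = 1).
h = cos 53.2° / cos 17.4° = 0.5990/0.9542 = 0.6277.

0.628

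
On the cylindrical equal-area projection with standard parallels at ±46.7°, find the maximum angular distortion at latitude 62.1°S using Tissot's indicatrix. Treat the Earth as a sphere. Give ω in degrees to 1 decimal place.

For cylindrical equal-area with standard parallel φ₀, h = cos φ / cos φ₀ and k = cos φ₀ / cos φ, so h·k = 1.
At 62.1°: h = 0.6823, k = 1.466; principal scales a = 1.466, b = 0.6823.
sin(ω/2) = (a − b)/(a + b) = 0.7833/2.148 = 0.3647, so ω = 2 arcsin(0.3647) ≈ 42.8°.

42.8°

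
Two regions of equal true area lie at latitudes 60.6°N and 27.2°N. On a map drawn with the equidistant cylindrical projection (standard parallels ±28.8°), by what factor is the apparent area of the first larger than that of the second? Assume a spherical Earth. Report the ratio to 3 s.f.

1.81

In the equirectangular projection with standard parallel φ₀ = 28.8° (x = Rλ cos φ₀, y = Rφ), meridians are true-scale (h = 1) and the parallel scale is k = cos φ₀ / cos φ.
Areal scale at 60.6°: h·k = 1.000 × 1.785 = 1.785.
Areal scale at 27.2°: h·k = 1.000 × 0.9853 = 0.9853.
Ratio = 1.785/0.9853 ≈ 1.81.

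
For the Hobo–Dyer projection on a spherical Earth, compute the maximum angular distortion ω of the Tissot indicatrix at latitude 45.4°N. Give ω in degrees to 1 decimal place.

14.0°

The Hobo–Dyer projection is cylindrical equal-area with φ₀ = 37.5°. A cylindrical equal-area projection with standard parallel φ₀ has meridian scale h = cos φ / cos φ₀ and parallel scale k = cos φ₀ / cos φ (so areas are preserved, h·k = 1).
At 45.4°: h = 0.8850, k = 1.130; principal scales a = 1.130, b = 0.8850.
sin(ω/2) = (a − b)/(a + b) = 0.2448/2.015 = 0.1215, so ω = 2 arcsin(0.1215) ≈ 14.0°.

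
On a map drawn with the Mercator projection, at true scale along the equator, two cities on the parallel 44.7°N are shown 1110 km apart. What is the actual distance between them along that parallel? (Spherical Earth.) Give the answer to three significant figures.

For Mercator, h = k = sec φ (a conformal cylindrical projection has a single point scale, 1/cos φ).
Along the parallel at 44.7°, map distances are exaggerated by k = sec 44.7° = 1.407.
True distance = 1110 / 1.407 = 1110 × cos 44.7° ≈ 789 km.

789 km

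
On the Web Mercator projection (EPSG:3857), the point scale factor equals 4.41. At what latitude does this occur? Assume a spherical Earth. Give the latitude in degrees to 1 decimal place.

76.9°

Mercator scale is k = sec φ = 1/cos φ.
1/cos φ = 4.41  ⇒  cos φ = 0.2268  ⇒  φ = arccos(0.2268) ≈ 76.9°.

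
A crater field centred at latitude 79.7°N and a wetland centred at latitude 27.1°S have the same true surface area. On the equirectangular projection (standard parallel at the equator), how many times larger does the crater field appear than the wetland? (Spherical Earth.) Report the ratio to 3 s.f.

4.98

For the equirectangular projection with φ₀ = 0 (plate carrée), h = 1 along meridians and k = sec φ along parallels.
Areal scale at 79.7°: h·k = 1.000 × 5.593 = 5.593.
Areal scale at 27.1°: h·k = 1.000 × 1.123 = 1.123.
Ratio = 5.593/1.123 ≈ 4.98.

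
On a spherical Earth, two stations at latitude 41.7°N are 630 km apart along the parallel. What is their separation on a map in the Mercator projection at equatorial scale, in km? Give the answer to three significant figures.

844 km

For Mercator, h = k = sec φ (a conformal cylindrical projection has a single point scale, 1/cos φ).
Along the parallel, k = sec 41.7° = 1/0.7466 = 1.339.
Map distance = 630 × 1.339 ≈ 844 km.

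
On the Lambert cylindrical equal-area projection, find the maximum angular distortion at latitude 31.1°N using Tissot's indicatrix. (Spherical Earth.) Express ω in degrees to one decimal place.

17.7°

The Lambert cylindrical equal-area projection is the cylindrical equal-area projection with its standard parallel at the equator (φ₀ = 0). For cylindrical equal-area with standard parallel φ₀, h = cos φ / cos φ₀ and k = cos φ₀ / cos φ, so h·k = 1.
At 31.1°: h = 0.8563, k = 1.168; principal scales a = 1.168, b = 0.8563.
sin(ω/2) = (a − b)/(a + b) = 0.3116/2.024 = 0.1539, so ω = 2 arcsin(0.1539) ≈ 17.7°.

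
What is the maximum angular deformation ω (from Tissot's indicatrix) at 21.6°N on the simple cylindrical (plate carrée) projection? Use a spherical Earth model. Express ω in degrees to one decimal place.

4.2°

Plate carrée maps x = Rλ, y = Rφ. The meridian scale is h = 1 and the parallel scale is k = 1/cos φ = sec φ.
At 21.6°: h = 1.000, k = 1.076; principal scales a = 1.076, b = 1.000.
sin(ω/2) = (a − b)/(a + b) = 0.07553/2.076 = 0.03639, so ω = 2 arcsin(0.03639) ≈ 4.2°.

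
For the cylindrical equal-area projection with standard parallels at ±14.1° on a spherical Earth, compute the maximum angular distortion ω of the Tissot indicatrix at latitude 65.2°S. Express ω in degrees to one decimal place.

86.4°

A cylindrical equal-area projection with standard parallel φ₀ has meridian scale h = cos φ / cos φ₀ and parallel scale k = cos φ₀ / cos φ (so areas are preserved, h·k = 1).
At 65.2°: h = 0.4325, k = 2.312; principal scales a = 2.312, b = 0.4325.
sin(ω/2) = (a − b)/(a + b) = 1.880/2.745 = 0.6849, so ω = 2 arcsin(0.6849) ≈ 86.4°.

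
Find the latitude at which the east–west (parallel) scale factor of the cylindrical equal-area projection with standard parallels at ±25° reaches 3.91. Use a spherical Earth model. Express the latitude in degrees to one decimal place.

For cylindrical equal-area with standard parallel φ₀, h = cos φ / cos φ₀ and k = cos φ₀ / cos φ, so h·k = 1.
k = cos φ₀ / cos φ = 3.91  ⇒  cos φ = cos 25° / 3.91 = 0.2318.
φ = arccos(0.2318) ≈ 76.6°.

76.6°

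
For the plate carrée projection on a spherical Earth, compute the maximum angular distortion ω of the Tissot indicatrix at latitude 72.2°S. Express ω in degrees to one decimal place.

Plate carrée maps x = Rλ, y = Rφ. The meridian scale is h = 1 and the parallel scale is k = 1/cos φ = sec φ.
At 72.2°: h = 1.000, k = 3.271; principal scales a = 3.271, b = 1.000.
sin(ω/2) = (a − b)/(a + b) = 2.271/4.271 = 0.5318, so ω = 2 arcsin(0.5318) ≈ 64.2°.

64.2°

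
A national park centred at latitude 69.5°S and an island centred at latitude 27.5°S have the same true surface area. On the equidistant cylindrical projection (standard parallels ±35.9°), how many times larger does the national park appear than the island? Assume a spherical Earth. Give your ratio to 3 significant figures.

2.53

With standard parallel φ₀ = 35.9°, the equirectangular projection gives x = Rλ cos φ₀, y = Rφ, so h = 1 and k = cos 35.9° / cos φ.
Areal scale at 69.5°: h·k = 1.000 × 2.313 = 2.313.
Areal scale at 27.5°: h·k = 1.000 × 0.9132 = 0.9132.
Ratio = 2.313/0.9132 ≈ 2.53.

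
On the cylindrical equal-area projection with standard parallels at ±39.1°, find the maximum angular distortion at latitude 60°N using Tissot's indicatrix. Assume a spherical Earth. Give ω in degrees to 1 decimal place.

For cylindrical equal-area with standard parallel φ₀, h = cos φ / cos φ₀ and k = cos φ₀ / cos φ, so h·k = 1.
At 60°: h = 0.6443, k = 1.552; principal scales a = 1.552, b = 0.6443.
sin(ω/2) = (a − b)/(a + b) = 0.9078/2.196 = 0.4133, so ω = 2 arcsin(0.4133) ≈ 48.8°.

48.8°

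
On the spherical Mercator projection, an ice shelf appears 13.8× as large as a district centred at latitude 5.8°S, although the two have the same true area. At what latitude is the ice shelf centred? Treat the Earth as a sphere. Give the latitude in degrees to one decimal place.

74.5°

On Mercator, (apparent₁)/(apparent₂) = sec²φ₁ / sec²φ₂ when true areas are equal.
cos²φ₂ / cos²φ₁ = 13.8  ⇒  cos φ₁ = cos 5.8° / √13.8 = 0.9949/3.715 = 0.2678.
φ₁ = arccos(0.2678) ≈ 74.5°.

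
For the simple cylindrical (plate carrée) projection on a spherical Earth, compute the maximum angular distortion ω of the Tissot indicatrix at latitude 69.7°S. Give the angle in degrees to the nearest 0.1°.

58.0°

In the plate carrée (x = Rλ, y = Rφ), meridians are true-scale (h = 1) and parallels are stretched by k = sec φ.
At 69.7°: h = 1.000, k = 2.882; principal scales a = 2.882, b = 1.000.
sin(ω/2) = (a − b)/(a + b) = 1.882/3.882 = 0.4849, so ω = 2 arcsin(0.4849) ≈ 58.0°.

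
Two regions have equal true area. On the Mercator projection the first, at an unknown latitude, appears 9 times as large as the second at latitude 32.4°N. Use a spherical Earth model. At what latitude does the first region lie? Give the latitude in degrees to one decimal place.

Mercator areal scale is sec²φ, so apparent-area ratio = sec²φ₁ / sec²φ₂ = cos²φ₂ / cos²φ₁.
cos²φ₂ / cos²φ₁ = 9  ⇒  cos φ₁ = cos 32.4° / √9 = 0.8443/3.000 = 0.2814.
φ₁ = arccos(0.2814) ≈ 73.7°.

73.7°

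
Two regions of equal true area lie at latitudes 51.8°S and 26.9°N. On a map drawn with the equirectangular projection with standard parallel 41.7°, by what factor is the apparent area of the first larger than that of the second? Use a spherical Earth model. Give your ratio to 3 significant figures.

1.44

The equidistant cylindrical projection with φ₀ = 41.7° has h = 1 (meridians true) and k = cos φ₀ / cos φ along parallels.
Areal scale at 51.8°: h·k = 1.000 × 1.207 = 1.207.
Areal scale at 26.9°: h·k = 1.000 × 0.8372 = 0.8372.
Ratio = 1.207/0.8372 ≈ 1.44.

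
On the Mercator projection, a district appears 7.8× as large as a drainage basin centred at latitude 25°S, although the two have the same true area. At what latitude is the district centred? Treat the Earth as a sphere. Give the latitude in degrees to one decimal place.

71.1°

On Mercator, (apparent₁)/(apparent₂) = sec²φ₁ / sec²φ₂ when true areas are equal.
cos²φ₂ / cos²φ₁ = 7.8  ⇒  cos φ₁ = cos 25° / √7.8 = 0.9063/2.793 = 0.3245.
φ₁ = arccos(0.3245) ≈ 71.1°.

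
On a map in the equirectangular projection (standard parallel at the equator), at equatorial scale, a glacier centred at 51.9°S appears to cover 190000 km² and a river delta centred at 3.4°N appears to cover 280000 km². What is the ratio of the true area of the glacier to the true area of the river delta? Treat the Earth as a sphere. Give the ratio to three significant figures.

Plate carrée has h = 1 and k = sec φ, giving areal scale sec φ; true area = (apparent area) · cos φ.
True area of glacier: 190000 × cos(51.9°) = 190000 × 0.6170 = 117200 km².
True area of river delta: 280000 × cos(3.4°) = 280000 × 0.9982 = 279500 km².
Ratio = 117200 / 279500 ≈ 0.419.

0.419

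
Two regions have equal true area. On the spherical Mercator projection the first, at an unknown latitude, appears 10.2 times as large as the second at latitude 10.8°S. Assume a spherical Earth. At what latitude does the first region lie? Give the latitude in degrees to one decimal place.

72.1°

For equal true areas on Mercator, apparent areas scale as sec²φ, so the ratio is cos²φ₂ / cos²φ₁.
cos²φ₂ / cos²φ₁ = 10.2  ⇒  cos φ₁ = cos 10.8° / √10.2 = 0.9823/3.194 = 0.3076.
φ₁ = arccos(0.3076) ≈ 72.1°.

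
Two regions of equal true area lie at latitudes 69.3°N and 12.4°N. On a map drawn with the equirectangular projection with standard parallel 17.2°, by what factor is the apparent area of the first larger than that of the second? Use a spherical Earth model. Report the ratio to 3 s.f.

2.76

In the equirectangular projection with standard parallel φ₀ = 17.2° (x = Rλ cos φ₀, y = Rφ), meridians are true-scale (h = 1) and the parallel scale is k = cos φ₀ / cos φ.
Areal scale at 69.3°: h·k = 1.000 × 2.703 = 2.703.
Areal scale at 12.4°: h·k = 1.000 × 0.9781 = 0.9781.
Ratio = 2.703/0.9781 ≈ 2.76.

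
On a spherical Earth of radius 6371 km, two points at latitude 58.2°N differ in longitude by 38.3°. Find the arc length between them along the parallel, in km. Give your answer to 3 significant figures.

Arc length along a parallel = R cos φ · Δλ (with Δλ in radians).
= 6371 × cos 58.2° × (38.3° × π/180) = 6371 × 0.5270 × 0.6685 ≈ 2240 km.

2240 km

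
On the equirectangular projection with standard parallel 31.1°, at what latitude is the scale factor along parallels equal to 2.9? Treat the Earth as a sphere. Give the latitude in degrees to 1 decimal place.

The equidistant cylindrical projection with φ₀ = 31.1° has h = 1 (meridians true) and k = cos φ₀ / cos φ along parallels.
k = cos φ₀ / cos φ = 2.9  ⇒  cos φ = cos 31.1° / 2.9 = 0.2953.
φ = arccos(0.2953) ≈ 72.8°.

72.8°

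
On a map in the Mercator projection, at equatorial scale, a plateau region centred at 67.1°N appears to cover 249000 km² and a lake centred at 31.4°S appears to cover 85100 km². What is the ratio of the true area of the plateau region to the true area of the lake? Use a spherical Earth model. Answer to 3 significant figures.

0.608

On Mercator the areal scale is sec²φ, so true area = apparent × cos²φ.
True area of plateau region: 249000 × cos²(67.1°) = 249000 × 0.1514 = 37700 km².
True area of lake: 85100 × cos²(31.4°) = 85100 × 0.7285 = 62000 km².
Ratio = 37700 / 62000 ≈ 0.608.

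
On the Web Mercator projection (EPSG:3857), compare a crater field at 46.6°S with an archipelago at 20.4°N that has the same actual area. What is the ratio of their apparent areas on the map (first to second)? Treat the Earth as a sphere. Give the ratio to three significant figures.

Mercator areal scale is sec²φ.
At 46.6°: sec²(46.6°) = 1/0.6871² = 2.118.
At 20.4°: sec²(20.4°) = 1/0.9373² = 1.138.
Ratio = 2.118/1.138 = cos²(20.4°)/cos²(46.6°) ≈ 1.86.

1.86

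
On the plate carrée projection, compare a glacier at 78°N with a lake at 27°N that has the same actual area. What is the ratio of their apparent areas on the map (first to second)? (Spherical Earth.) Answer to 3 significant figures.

4.29

In the plate carrée (x = Rλ, y = Rφ), meridians are true-scale (h = 1) and parallels are stretched by k = sec φ.
Areal scale at 78°: h·k = 1.000 × 4.810 = 4.810.
Areal scale at 27°: h·k = 1.000 × 1.122 = 1.122.
Ratio = 4.810/1.122 ≈ 4.29.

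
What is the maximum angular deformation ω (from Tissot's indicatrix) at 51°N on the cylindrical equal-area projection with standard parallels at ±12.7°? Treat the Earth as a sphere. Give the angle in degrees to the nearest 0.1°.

48.7°

For cylindrical equal-area with standard parallel φ₀, h = cos φ / cos φ₀ and k = cos φ₀ / cos φ, so h·k = 1.
At 51°: h = 0.6451, k = 1.550; principal scales a = 1.550, b = 0.6451.
sin(ω/2) = (a − b)/(a + b) = 0.9050/2.195 = 0.4123, so ω = 2 arcsin(0.4123) ≈ 48.7°.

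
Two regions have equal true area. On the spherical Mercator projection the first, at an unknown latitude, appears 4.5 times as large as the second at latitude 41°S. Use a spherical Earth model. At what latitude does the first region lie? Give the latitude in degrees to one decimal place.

For equal true areas on Mercator, apparent areas scale as sec²φ, so the ratio is cos²φ₂ / cos²φ₁.
cos²φ₂ / cos²φ₁ = 4.5  ⇒  cos φ₁ = cos 41° / √4.5 = 0.7547/2.121 = 0.3558.
φ₁ = arccos(0.3558) ≈ 69.2°.

69.2°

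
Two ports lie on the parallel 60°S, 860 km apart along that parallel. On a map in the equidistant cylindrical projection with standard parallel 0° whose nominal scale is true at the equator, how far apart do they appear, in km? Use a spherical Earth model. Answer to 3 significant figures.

1720 km

For the equirectangular projection with φ₀ = 0 (plate carrée), h = 1 along meridians and k = sec φ along parallels.
Along the parallel, k = sec 60° = 1/0.5000 = 2.000.
Map distance = 860 × 2.000 ≈ 1720 km.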